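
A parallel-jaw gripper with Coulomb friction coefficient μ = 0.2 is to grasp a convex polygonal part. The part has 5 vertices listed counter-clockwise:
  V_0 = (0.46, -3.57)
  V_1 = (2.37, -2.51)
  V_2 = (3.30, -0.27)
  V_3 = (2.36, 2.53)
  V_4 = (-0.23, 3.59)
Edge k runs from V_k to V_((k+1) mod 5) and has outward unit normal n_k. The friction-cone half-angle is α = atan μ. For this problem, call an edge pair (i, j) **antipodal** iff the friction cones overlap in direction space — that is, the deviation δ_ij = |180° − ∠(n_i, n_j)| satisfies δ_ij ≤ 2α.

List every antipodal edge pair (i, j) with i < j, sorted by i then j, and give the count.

α = atan 0.2 = 11.31°;  2α = 22.62°
n_0 = (+0.4853, -0.8744)
n_1 = (+0.9236, -0.3834)
n_2 = (+0.9480, +0.3183)
n_3 = (+0.3788, +0.9255)
n_4 = (-0.9954, -0.0959)
  (0,1): δ = 141.58°  ·
  (0,2): δ = 100.47°  ·
  (0,3): δ = 51.29°  ·
  (0,4): δ = 66.48°  ·
  (1,2): δ = 138.90°  ·
  (1,3): δ = 89.71°  ·
  (1,4): δ = 28.05°  ·
  (2,3): δ = 130.82°  ·
  (2,4): δ = 13.05°  ✓
  (3,4): δ = 62.24°  ·
antipodal pairs: 1

count = 1; pairs: (2,4)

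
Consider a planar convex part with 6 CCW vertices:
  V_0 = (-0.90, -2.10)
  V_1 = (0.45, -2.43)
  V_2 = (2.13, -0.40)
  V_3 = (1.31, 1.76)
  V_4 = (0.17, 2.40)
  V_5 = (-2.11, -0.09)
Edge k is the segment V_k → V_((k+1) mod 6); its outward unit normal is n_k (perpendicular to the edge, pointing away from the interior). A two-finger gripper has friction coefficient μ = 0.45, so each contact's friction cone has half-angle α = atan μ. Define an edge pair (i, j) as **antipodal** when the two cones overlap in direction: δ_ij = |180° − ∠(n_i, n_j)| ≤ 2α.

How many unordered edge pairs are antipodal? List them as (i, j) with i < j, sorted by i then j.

α = atan 0.45 = 24.23°;  2α = 48.46°
n_0 = (-0.2375, -0.9714)
n_1 = (+0.7704, -0.6376)
n_2 = (+0.9349, +0.3549)
n_3 = (+0.4895, +0.8720)
n_4 = (-0.7375, +0.6753)
n_5 = (-0.8567, -0.5157)
  (0,1): δ = 115.87°  ·
  (0,2): δ = 55.48°  ·
  (0,3): δ = 15.57°  ✓
  (0,4): δ = 61.26°  ·
  (0,5): δ = 134.78°  ·
  (1,2): δ = 119.60°  ·
  (1,3): δ = 79.70°  ·
  (1,4): δ = 2.87°  ✓
  (1,5): δ = 70.66°  ·
  (2,3): δ = 140.10°  ·
  (2,4): δ = 63.27°  ·
  (2,5): δ = 10.26°  ✓
  (3,4): δ = 103.17°  ·
  (3,5): δ = 29.64°  ✓
  (4,5): δ = 106.47°  ·
antipodal pairs: 4

count = 4; pairs: (0,3), (1,4), (2,5), (3,5)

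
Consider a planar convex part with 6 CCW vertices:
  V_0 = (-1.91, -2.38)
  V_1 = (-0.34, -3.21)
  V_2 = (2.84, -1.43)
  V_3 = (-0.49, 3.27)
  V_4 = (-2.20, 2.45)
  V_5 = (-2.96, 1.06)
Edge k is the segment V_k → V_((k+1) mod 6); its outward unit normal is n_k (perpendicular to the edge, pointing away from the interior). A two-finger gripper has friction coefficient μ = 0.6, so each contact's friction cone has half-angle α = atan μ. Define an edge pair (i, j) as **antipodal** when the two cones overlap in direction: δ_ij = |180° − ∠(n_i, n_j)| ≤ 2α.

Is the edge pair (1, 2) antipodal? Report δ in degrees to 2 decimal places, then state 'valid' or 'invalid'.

δ = 83.92°, invalid

α = atan 0.6 = 30.96°;  2α = 61.93°
edge 1: e_1 = (+3.18, +1.78);  n_1 = (+0.4884, -0.8726)
edge 2: e_2 = (-3.33, +4.70);  n_2 = (+0.8160, +0.5781)
∠(n_1, n_2) = 96.08°
δ = |180° − 96.08°| = 83.92°
83.92° > 2α = 61.93°  →  invalid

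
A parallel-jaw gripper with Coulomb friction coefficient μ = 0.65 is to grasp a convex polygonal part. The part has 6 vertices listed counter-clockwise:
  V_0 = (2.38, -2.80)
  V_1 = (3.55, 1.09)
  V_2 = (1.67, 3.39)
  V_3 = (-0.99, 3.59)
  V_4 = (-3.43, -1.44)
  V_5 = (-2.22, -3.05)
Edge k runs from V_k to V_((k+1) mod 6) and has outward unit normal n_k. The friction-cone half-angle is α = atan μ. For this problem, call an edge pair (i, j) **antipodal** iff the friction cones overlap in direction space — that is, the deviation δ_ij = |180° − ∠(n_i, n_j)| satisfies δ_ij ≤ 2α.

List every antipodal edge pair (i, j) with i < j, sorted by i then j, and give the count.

count = 8; pairs: (0,3), (0,4), (1,3), (1,4), (1,5), (2,4), (2,5), (3,5)

α = atan 0.65 = 33.02°;  2α = 66.05°
n_0 = (+0.9576, -0.2880)
n_1 = (+0.7743, +0.6329)
n_2 = (+0.0750, +0.9972)
n_3 = (-0.8997, +0.4364)
n_4 = (-0.7994, -0.6008)
n_5 = (+0.0543, -0.9985)
  (0,1): δ = 124.00°  ·
  (0,2): δ = 77.56°  ·
  (0,3): δ = 9.14°  ✓
  (0,4): δ = 53.67°  ✓
  (0,5): δ = 109.85°  ·
  (1,2): δ = 133.56°  ·
  (1,3): δ = 65.14°  ✓
  (1,4): δ = 2.34°  ✓
  (1,5): δ = 53.85°  ✓
  (2,3): δ = 111.58°  ·
  (2,4): δ = 48.77°  ✓
  (2,5): δ = 7.41°  ✓
  (3,4): δ = 117.20°  ·
  (3,5): δ = 61.01°  ✓
  (4,5): δ = 123.82°  ·
antipodal pairs: 8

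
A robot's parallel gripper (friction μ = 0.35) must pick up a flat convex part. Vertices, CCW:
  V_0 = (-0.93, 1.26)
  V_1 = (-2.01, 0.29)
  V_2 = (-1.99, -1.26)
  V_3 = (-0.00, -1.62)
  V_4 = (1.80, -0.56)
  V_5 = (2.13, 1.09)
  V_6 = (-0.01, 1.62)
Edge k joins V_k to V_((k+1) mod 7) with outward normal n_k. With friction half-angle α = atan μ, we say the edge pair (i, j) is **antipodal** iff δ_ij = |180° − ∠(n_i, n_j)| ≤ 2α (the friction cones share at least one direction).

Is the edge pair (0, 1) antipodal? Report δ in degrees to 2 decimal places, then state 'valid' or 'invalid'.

α = atan 0.35 = 19.29°;  2α = 38.58°
edge 0: e_0 = (-1.08, -0.97);  n_0 = (-0.6682, +0.7440)
edge 1: e_1 = (+0.02, -1.55);  n_1 = (-0.9999, -0.0129)
∠(n_0, n_1) = 48.81°
δ = |180° − 48.81°| = 131.19°
131.19° > 2α = 38.58°  →  invalid

δ = 131.19°, invalid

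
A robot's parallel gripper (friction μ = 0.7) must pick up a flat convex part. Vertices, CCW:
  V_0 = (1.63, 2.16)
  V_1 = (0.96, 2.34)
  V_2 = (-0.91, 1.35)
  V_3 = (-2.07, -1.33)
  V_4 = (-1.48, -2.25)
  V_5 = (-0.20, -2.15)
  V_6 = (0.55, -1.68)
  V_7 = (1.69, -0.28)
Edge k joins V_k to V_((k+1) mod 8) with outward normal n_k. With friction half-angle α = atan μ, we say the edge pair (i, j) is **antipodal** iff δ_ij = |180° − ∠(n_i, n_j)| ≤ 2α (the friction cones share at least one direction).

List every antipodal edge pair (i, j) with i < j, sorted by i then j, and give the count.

count = 13; pairs: (0,3), (0,4), (0,5), (0,6), (1,4), (1,5), (1,6), (1,7), (2,4), (2,5), (2,6), (2,7), (3,7)

α = atan 0.7 = 34.99°;  2α = 69.98°
n_0 = (+0.2595, +0.9658)
n_1 = (-0.4679, +0.8838)
n_2 = (-0.9177, +0.3972)
n_3 = (-0.8418, -0.5398)
n_4 = (+0.0779, -0.9970)
n_5 = (+0.5310, -0.8474)
n_6 = (+0.7754, -0.6314)
n_7 = (+0.9997, +0.0246)
  (0,1): δ = 137.06°  ·
  (0,2): δ = 98.37°  ·
  (0,3): δ = 42.29°  ✓
  (0,4): δ = 19.50°  ✓
  (0,5): δ = 47.11°  ✓
  (0,6): δ = 65.88°  ✓
  (0,7): δ = 106.45°  ·
  (1,2): δ = 141.30°  ·
  (1,3): δ = 85.23°  ·
  (1,4): δ = 23.43°  ✓
  (1,5): δ = 4.18°  ✓
  (1,6): δ = 22.95°  ✓
  (1,7): δ = 63.51°  ✓
  (2,3): δ = 123.92°  ·
  (2,4): δ = 62.13°  ✓
  (2,5): δ = 34.52°  ✓
  (2,6): δ = 15.75°  ✓
  (2,7): δ = 24.81°  ✓
  (3,4): δ = 118.21°  ·
  (3,5): δ = 90.60°  ·
  (3,6): δ = 71.83°  ·
  (3,7): δ = 31.26°  ✓
  (4,5): δ = 152.39°  ·
  (4,6): δ = 133.62°  ·
  (4,7): δ = 93.06°  ·
  (5,6): δ = 161.23°  ·
  (5,7): δ = 120.67°  ·
  (6,7): δ = 139.44°  ·
antipodal pairs: 13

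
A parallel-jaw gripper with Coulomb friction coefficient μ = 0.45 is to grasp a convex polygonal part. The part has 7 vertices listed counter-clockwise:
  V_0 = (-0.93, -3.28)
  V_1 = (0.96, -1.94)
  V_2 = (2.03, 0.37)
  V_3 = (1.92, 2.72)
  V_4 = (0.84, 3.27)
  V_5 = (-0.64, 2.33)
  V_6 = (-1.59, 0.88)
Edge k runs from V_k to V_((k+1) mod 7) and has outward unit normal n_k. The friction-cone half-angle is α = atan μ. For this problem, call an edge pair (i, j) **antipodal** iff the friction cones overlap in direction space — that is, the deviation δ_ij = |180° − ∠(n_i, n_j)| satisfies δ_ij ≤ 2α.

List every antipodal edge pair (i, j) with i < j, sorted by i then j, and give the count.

count = 7; pairs: (0,4), (0,5), (1,4), (1,5), (1,6), (2,5), (2,6)

α = atan 0.45 = 24.23°;  2α = 48.46°
n_0 = (+0.5784, -0.8158)
n_1 = (+0.9074, -0.4203)
n_2 = (+0.9989, +0.0468)
n_3 = (+0.4538, +0.8911)
n_4 = (-0.5361, +0.8441)
n_5 = (-0.8365, +0.5480)
n_6 = (-0.9876, -0.1567)
  (0,1): δ = 150.19°  ·
  (0,2): δ = 122.66°  ·
  (0,3): δ = 62.32°  ·
  (0,4): δ = 2.92°  ✓
  (0,5): δ = 21.43°  ✓
  (0,6): δ = 63.68°  ·
  (1,2): δ = 152.47°  ·
  (1,3): δ = 92.13°  ·
  (1,4): δ = 32.73°  ✓
  (1,5): δ = 8.38°  ✓
  (1,6): δ = 33.87°  ✓
  (2,3): δ = 119.67°  ·
  (2,4): δ = 60.26°  ·
  (2,5): δ = 35.91°  ✓
  (2,6): δ = 6.34°  ✓
  (3,4): δ = 120.59°  ·
  (3,5): δ = 96.24°  ·
  (3,6): δ = 54.00°  ·
  (4,5): δ = 155.65°  ·
  (4,6): δ = 113.41°  ·
  (5,6): δ = 137.75°  ·
antipodal pairs: 7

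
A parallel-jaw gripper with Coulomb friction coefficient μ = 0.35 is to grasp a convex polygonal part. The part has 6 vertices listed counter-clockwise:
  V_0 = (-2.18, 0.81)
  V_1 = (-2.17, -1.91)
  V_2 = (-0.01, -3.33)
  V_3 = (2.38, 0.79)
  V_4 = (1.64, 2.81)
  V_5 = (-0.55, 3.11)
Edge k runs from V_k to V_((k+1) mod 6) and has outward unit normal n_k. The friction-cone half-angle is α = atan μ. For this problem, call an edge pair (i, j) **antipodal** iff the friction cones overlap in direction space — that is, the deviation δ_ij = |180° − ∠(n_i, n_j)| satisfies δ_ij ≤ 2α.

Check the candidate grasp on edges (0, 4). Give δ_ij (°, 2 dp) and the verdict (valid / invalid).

δ = 81.99°, invalid

α = atan 0.35 = 19.29°;  2α = 38.58°
edge 0: e_0 = (+0.01, -2.72);  n_0 = (-1.0000, -0.0037)
edge 4: e_4 = (-2.19, +0.30);  n_4 = (+0.1357, +0.9907)
∠(n_0, n_4) = 98.01°
δ = |180° − 98.01°| = 81.99°
81.99° > 2α = 38.58°  →  invalid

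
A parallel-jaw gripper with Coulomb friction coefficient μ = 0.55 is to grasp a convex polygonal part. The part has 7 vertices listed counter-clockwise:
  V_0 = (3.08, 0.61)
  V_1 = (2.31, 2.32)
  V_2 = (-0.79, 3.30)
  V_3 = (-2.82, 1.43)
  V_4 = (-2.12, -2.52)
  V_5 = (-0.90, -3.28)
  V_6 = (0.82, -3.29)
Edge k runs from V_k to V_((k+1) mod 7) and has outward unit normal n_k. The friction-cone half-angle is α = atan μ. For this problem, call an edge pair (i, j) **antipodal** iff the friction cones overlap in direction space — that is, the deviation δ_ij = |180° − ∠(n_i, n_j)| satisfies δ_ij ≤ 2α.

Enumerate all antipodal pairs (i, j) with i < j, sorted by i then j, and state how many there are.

α = atan 0.55 = 28.81°;  2α = 57.62°
n_0 = (+0.9118, +0.4106)
n_1 = (+0.3014, +0.9535)
n_2 = (-0.6775, +0.7355)
n_3 = (-0.9847, -0.1745)
n_4 = (-0.5287, -0.8488)
n_5 = (-0.0058, -1.0000)
n_6 = (+0.8652, -0.5014)
  (0,1): δ = 131.78°  ·
  (0,2): δ = 71.59°  ·
  (0,3): δ = 14.19°  ✓
  (0,4): δ = 33.84°  ✓
  (0,5): δ = 65.43°  ·
  (0,6): δ = 125.67°  ·
  (1,2): δ = 119.81°  ·
  (1,3): δ = 62.41°  ·
  (1,4): δ = 14.38°  ✓
  (1,5): δ = 17.21°  ✓
  (1,6): δ = 77.45°  ·
  (2,3): δ = 122.60°  ·
  (2,4): δ = 74.57°  ·
  (2,5): δ = 42.98°  ✓
  (2,6): δ = 17.26°  ✓
  (3,4): δ = 131.97°  ·
  (3,5): δ = 100.38°  ·
  (3,6): δ = 40.14°  ✓
  (4,5): δ = 148.41°  ·
  (4,6): δ = 88.17°  ·
  (5,6): δ = 119.76°  ·
antipodal pairs: 7

count = 7; pairs: (0,3), (0,4), (1,4), (1,5), (2,5), (2,6), (3,6)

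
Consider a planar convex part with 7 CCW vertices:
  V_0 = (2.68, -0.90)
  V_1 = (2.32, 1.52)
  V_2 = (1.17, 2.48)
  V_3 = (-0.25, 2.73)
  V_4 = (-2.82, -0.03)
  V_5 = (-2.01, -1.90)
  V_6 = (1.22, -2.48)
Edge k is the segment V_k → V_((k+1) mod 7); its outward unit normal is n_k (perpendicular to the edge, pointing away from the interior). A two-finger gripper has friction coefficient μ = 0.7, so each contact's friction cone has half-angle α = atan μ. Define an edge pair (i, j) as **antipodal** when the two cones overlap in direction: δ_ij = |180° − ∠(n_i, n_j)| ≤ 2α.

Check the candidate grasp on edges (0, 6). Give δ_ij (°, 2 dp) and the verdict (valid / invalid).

δ = 128.80°, invalid

α = atan 0.7 = 34.99°;  2α = 69.98°
edge 0: e_0 = (-0.36, +2.42);  n_0 = (+0.9891, +0.1471)
edge 6: e_6 = (+1.46, +1.58);  n_6 = (+0.7344, -0.6787)
∠(n_0, n_6) = 51.20°
δ = |180° − 51.20°| = 128.80°
128.80° > 2α = 69.98°  →  invalid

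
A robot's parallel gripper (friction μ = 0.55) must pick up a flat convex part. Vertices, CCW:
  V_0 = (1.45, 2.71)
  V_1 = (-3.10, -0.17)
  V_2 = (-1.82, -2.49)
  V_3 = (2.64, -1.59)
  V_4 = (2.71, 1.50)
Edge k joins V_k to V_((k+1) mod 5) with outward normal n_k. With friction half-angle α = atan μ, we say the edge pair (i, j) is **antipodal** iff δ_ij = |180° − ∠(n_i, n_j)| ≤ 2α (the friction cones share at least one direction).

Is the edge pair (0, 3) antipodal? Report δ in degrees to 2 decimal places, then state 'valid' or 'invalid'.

δ = 56.37°, valid

α = atan 0.55 = 28.81°;  2α = 57.62°
edge 0: e_0 = (-4.55, -2.88);  n_0 = (-0.5348, +0.8450)
edge 3: e_3 = (+0.07, +3.09);  n_3 = (+0.9997, -0.0226)
∠(n_0, n_3) = 123.63°
δ = |180° − 123.63°| = 56.37°
56.37° ≤ 2α = 57.62°  →  valid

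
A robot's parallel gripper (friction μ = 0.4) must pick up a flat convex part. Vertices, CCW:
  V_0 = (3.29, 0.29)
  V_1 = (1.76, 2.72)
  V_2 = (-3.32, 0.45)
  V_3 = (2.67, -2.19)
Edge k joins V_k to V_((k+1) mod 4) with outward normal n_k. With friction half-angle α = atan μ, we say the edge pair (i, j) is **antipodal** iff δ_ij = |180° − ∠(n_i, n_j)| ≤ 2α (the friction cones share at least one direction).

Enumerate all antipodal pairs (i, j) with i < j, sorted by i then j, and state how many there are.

α = atan 0.4 = 21.80°;  2α = 43.60°
n_0 = (+0.8462, +0.5328)
n_1 = (-0.4080, +0.9130)
n_2 = (-0.4033, -0.9151)
n_3 = (+0.9701, -0.2425)
  (0,1): δ = 98.12°  ·
  (0,2): δ = 34.02°  ✓
  (0,3): δ = 133.77°  ·
  (1,2): δ = 47.86°  ·
  (1,3): δ = 51.89°  ·
  (2,3): δ = 80.25°  ·
antipodal pairs: 1

count = 1; pairs: (0,2)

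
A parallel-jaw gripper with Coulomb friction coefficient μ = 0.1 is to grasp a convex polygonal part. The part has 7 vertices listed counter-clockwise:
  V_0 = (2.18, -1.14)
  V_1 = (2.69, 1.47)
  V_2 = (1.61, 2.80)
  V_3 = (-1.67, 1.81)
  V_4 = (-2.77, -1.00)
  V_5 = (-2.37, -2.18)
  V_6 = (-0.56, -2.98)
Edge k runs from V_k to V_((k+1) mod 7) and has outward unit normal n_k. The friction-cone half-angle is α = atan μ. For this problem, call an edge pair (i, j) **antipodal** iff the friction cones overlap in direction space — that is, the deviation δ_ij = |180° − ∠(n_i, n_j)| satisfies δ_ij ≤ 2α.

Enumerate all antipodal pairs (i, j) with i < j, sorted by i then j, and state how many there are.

count = 1; pairs: (0,3)

α = atan 0.1 = 5.71°;  2α = 11.42°
n_0 = (+0.9814, -0.1918)
n_1 = (+0.7763, +0.6304)
n_2 = (-0.2890, +0.9573)
n_3 = (-0.9312, +0.3645)
n_4 = (-0.9471, -0.3210)
n_5 = (-0.4043, -0.9146)
n_6 = (+0.5575, -0.8302)
  (0,1): δ = 129.87°  ·
  (0,2): δ = 62.15°  ·
  (0,3): δ = 10.32°  ✓
  (0,4): δ = 29.78°  ·
  (0,5): δ = 77.21°  ·
  (0,6): δ = 134.94°  ·
  (1,2): δ = 112.28°  ·
  (1,3): δ = 60.46°  ·
  (1,4): δ = 20.35°  ·
  (1,5): δ = 27.08°  ·
  (1,6): δ = 84.81°  ·
  (2,3): δ = 128.17°  ·
  (2,4): δ = 88.07°  ·
  (2,5): δ = 40.64°  ·
  (2,6): δ = 17.09°  ·
  (3,4): δ = 139.90°  ·
  (3,5): δ = 92.47°  ·
  (3,6): δ = 34.74°  ·
  (4,5): δ = 132.57°  ·
  (4,6): δ = 74.84°  ·
  (5,6): δ = 122.27°  ·
antipodal pairs: 1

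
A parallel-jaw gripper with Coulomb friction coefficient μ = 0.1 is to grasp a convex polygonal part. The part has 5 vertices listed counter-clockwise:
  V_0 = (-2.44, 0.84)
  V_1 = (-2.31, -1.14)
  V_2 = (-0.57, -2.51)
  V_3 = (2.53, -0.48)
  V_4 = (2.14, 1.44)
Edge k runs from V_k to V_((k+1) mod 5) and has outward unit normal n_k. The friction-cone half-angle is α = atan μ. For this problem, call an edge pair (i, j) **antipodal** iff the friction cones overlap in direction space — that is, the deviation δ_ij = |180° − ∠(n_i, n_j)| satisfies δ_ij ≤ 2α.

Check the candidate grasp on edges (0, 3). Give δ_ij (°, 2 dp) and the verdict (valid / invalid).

δ = 7.73°, valid

α = atan 0.1 = 5.71°;  2α = 11.42°
edge 0: e_0 = (+0.13, -1.98);  n_0 = (-0.9979, -0.0655)
edge 3: e_3 = (-0.39, +1.92);  n_3 = (+0.9800, +0.1991)
∠(n_0, n_3) = 172.27°
δ = |180° − 172.27°| = 7.73°
7.73° ≤ 2α = 11.42°  →  valid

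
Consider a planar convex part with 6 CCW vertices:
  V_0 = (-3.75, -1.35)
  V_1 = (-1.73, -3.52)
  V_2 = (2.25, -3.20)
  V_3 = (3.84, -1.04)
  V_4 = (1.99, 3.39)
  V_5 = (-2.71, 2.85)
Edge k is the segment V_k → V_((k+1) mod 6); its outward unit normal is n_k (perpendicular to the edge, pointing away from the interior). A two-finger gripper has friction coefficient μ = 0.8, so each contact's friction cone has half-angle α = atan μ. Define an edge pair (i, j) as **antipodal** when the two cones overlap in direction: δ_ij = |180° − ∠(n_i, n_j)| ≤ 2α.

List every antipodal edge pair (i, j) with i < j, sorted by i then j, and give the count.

count = 8; pairs: (0,3), (0,4), (1,3), (1,4), (1,5), (2,4), (2,5), (3,5)

α = atan 0.8 = 38.66°;  2α = 77.32°
n_0 = (-0.7320, -0.6814)
n_1 = (+0.0801, -0.9968)
n_2 = (+0.8053, -0.5928)
n_3 = (+0.9228, +0.3854)
n_4 = (-0.1141, +0.9935)
n_5 = (-0.9707, +0.2404)
  (0,1): δ = 128.35°  ·
  (0,2): δ = 79.31°  ·
  (0,3): δ = 20.28°  ✓
  (0,4): δ = 53.60°  ✓
  (0,5): δ = 123.14°  ·
  (1,2): δ = 130.95°  ·
  (1,3): δ = 71.93°  ✓
  (1,4): δ = 1.96°  ✓
  (1,5): δ = 71.50°  ✓
  (2,3): δ = 120.98°  ·
  (2,4): δ = 47.09°  ✓
  (2,5): δ = 22.45°  ✓
  (3,4): δ = 106.11°  ·
  (3,5): δ = 36.57°  ✓
  (4,5): δ = 110.46°  ·
antipodal pairs: 8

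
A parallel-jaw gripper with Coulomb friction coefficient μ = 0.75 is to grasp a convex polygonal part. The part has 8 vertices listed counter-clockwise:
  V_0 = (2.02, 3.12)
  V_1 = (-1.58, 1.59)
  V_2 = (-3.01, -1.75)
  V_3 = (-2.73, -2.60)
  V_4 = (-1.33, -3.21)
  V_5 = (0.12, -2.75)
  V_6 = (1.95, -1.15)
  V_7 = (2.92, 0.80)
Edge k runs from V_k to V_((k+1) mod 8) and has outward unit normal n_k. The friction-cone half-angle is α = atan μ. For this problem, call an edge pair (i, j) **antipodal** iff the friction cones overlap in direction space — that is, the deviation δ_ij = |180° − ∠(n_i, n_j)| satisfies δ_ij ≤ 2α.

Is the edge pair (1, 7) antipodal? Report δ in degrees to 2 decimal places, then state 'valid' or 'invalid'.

δ = 44.38°, valid

α = atan 0.75 = 36.87°;  2α = 73.74°
edge 1: e_1 = (-1.43, -3.34);  n_1 = (-0.9193, +0.3936)
edge 7: e_7 = (-0.90, +2.32);  n_7 = (+0.9323, +0.3617)
∠(n_1, n_7) = 135.62°
δ = |180° − 135.62°| = 44.38°
44.38° ≤ 2α = 73.74°  →  valid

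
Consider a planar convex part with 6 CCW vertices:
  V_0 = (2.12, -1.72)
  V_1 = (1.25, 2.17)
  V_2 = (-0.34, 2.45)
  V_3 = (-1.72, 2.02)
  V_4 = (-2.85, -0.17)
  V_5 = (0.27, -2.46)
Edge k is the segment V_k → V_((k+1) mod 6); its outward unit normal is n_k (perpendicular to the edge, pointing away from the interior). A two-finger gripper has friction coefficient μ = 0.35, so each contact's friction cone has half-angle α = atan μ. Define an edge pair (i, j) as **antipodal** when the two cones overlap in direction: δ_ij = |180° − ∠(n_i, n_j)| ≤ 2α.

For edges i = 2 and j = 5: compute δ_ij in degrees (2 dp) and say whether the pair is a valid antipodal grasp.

δ = 4.49°, valid

α = atan 0.35 = 19.29°;  2α = 38.58°
edge 2: e_2 = (-1.38, -0.43);  n_2 = (-0.2975, +0.9547)
edge 5: e_5 = (+1.85, +0.74);  n_5 = (+0.3714, -0.9285)
∠(n_2, n_5) = 175.51°
δ = |180° − 175.51°| = 4.49°
4.49° ≤ 2α = 38.58°  →  valid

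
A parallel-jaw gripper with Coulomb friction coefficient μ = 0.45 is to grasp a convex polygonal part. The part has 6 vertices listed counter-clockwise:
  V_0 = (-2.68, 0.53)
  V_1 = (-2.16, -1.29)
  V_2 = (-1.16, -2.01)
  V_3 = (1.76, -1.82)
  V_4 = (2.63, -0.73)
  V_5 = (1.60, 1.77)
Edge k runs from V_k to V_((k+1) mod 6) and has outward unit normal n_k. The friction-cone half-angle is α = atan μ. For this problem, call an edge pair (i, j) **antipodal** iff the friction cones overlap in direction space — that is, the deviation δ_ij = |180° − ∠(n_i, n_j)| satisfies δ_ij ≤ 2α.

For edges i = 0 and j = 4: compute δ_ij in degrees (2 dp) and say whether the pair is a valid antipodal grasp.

α = atan 0.45 = 24.23°;  2α = 48.46°
edge 0: e_0 = (+0.52, -1.82);  n_0 = (-0.9615, -0.2747)
edge 4: e_4 = (-1.03, +2.50);  n_4 = (+0.9246, +0.3809)
∠(n_0, n_4) = 173.55°
δ = |180° − 173.55°| = 6.45°
6.45° ≤ 2α = 48.46°  →  valid

δ = 6.45°, valid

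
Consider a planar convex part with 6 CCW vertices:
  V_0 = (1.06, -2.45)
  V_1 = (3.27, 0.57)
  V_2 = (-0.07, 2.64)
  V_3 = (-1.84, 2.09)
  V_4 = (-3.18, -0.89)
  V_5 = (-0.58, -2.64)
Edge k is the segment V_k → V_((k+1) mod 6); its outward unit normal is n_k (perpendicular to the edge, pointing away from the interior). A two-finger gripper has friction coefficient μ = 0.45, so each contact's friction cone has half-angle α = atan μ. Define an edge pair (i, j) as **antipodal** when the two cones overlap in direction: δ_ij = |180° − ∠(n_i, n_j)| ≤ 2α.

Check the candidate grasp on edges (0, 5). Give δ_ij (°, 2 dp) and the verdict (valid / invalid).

δ = 132.80°, invalid

α = atan 0.45 = 24.23°;  2α = 48.46°
edge 0: e_0 = (+2.21, +3.02);  n_0 = (+0.8070, -0.5906)
edge 5: e_5 = (+1.64, +0.19);  n_5 = (+0.1151, -0.9934)
∠(n_0, n_5) = 47.20°
δ = |180° − 47.20°| = 132.80°
132.80° > 2α = 48.46°  →  invalid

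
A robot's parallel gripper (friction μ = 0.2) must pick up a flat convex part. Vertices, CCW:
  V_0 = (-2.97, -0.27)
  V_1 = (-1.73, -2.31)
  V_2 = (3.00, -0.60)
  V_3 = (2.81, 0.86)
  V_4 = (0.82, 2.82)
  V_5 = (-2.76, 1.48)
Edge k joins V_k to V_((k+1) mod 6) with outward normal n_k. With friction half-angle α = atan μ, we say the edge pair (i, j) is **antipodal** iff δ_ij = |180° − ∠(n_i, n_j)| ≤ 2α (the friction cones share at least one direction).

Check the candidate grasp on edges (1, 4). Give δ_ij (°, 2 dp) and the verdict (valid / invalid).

α = atan 0.2 = 11.31°;  2α = 22.62°
edge 1: e_1 = (+4.73, +1.71);  n_1 = (+0.3400, -0.9404)
edge 4: e_4 = (-3.58, -1.34);  n_4 = (-0.3505, +0.9365)
∠(n_1, n_4) = 179.36°
δ = |180° − 179.36°| = 0.64°
0.64° ≤ 2α = 22.62°  →  valid

δ = 0.64°, valid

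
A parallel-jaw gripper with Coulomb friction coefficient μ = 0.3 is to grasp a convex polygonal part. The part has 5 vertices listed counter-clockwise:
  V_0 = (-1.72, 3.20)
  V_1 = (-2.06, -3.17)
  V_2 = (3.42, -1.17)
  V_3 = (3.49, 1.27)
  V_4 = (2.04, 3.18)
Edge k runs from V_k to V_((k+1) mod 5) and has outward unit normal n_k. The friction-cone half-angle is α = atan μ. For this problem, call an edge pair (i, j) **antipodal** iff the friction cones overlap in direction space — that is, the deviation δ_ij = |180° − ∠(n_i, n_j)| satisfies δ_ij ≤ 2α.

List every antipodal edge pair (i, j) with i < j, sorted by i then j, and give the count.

α = atan 0.3 = 16.70°;  2α = 33.40°
n_0 = (-0.9986, +0.0533)
n_1 = (+0.3428, -0.9394)
n_2 = (+0.9996, -0.0287)
n_3 = (+0.7965, +0.6047)
n_4 = (+0.0053, +1.0000)
  (0,1): δ = 66.89°  ·
  (0,2): δ = 1.41°  ✓
  (0,3): δ = 40.26°  ·
  (0,4): δ = 92.75°  ·
  (1,2): δ = 111.69°  ·
  (1,3): δ = 72.85°  ·
  (1,4): δ = 20.35°  ✓
  (2,3): δ = 141.15°  ·
  (2,4): δ = 88.66°  ·
  (3,4): δ = 127.51°  ·
antipodal pairs: 2

count = 2; pairs: (0,2), (1,4)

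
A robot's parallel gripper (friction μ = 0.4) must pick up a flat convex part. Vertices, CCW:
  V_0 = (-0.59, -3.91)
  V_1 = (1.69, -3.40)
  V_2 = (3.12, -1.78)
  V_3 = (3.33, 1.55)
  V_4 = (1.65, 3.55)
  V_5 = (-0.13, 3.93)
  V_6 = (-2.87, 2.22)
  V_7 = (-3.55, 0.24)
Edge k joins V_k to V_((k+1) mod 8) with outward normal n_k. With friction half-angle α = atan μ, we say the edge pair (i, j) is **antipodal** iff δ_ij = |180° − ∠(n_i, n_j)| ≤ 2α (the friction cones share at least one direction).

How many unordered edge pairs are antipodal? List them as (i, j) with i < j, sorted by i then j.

α = atan 0.4 = 21.80°;  2α = 43.60°
n_0 = (+0.2183, -0.9759)
n_1 = (+0.7497, -0.6618)
n_2 = (+0.9980, -0.0629)
n_3 = (+0.7657, +0.6432)
n_4 = (+0.2088, +0.9780)
n_5 = (-0.5294, +0.8483)
n_6 = (-0.9458, +0.3248)
n_7 = (-0.8141, -0.5807)
  (0,1): δ = 144.04°  ·
  (0,2): δ = 106.22°  ·
  (0,3): δ = 62.58°  ·
  (0,4): δ = 24.66°  ✓
  (0,5): δ = 19.36°  ✓
  (0,6): δ = 58.44°  ·
  (0,7): δ = 112.89°  ·
  (1,2): δ = 142.17°  ·
  (1,3): δ = 98.53°  ·
  (1,4): δ = 60.62°  ·
  (1,5): δ = 16.60°  ✓
  (1,6): δ = 22.48°  ✓
  (1,7): δ = 76.93°  ·
  (2,3): δ = 136.36°  ·
  (2,4): δ = 98.44°  ·
  (2,5): δ = 54.42°  ·
  (2,6): δ = 15.35°  ✓
  (2,7): δ = 39.11°  ✓
  (3,4): δ = 142.08°  ·
  (3,5): δ = 98.06°  ·
  (3,6): δ = 58.98°  ·
  (3,7): δ = 4.53°  ✓
  (4,5): δ = 135.98°  ·
  (4,6): δ = 96.90°  ·
  (4,7): δ = 42.45°  ✓
  (5,6): δ = 140.92°  ·
  (5,7): δ = 86.47°  ·
  (6,7): δ = 125.55°  ·
antipodal pairs: 8

count = 8; pairs: (0,4), (0,5), (1,5), (1,6), (2,6), (2,7), (3,7), (4,7)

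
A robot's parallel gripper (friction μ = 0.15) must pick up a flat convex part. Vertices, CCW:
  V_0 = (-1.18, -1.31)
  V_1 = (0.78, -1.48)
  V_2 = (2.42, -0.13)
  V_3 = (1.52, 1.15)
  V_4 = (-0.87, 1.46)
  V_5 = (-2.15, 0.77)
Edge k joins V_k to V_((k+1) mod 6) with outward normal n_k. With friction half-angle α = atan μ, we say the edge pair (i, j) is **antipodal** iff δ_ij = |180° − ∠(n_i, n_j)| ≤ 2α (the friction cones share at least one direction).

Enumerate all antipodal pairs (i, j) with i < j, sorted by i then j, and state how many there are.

α = atan 0.15 = 8.53°;  2α = 17.06°
n_0 = (-0.0864, -0.9963)
n_1 = (+0.6355, -0.7721)
n_2 = (+0.8180, +0.5752)
n_3 = (+0.1286, +0.9917)
n_4 = (-0.4745, +0.8803)
n_5 = (-0.9063, -0.4226)
  (0,1): δ = 135.58°  ·
  (0,2): δ = 49.93°  ·
  (0,3): δ = 2.43°  ✓
  (0,4): δ = 33.28°  ·
  (0,5): δ = 119.96°  ·
  (1,2): δ = 94.35°  ·
  (1,3): δ = 46.85°  ·
  (1,4): δ = 11.13°  ✓
  (1,5): δ = 75.54°  ·
  (2,3): δ = 132.50°  ·
  (2,4): δ = 96.78°  ·
  (2,5): δ = 10.11°  ✓
  (3,4): δ = 144.28°  ·
  (3,5): δ = 57.61°  ·
  (4,5): δ = 93.33°  ·
antipodal pairs: 3

count = 3; pairs: (0,3), (1,4), (2,5)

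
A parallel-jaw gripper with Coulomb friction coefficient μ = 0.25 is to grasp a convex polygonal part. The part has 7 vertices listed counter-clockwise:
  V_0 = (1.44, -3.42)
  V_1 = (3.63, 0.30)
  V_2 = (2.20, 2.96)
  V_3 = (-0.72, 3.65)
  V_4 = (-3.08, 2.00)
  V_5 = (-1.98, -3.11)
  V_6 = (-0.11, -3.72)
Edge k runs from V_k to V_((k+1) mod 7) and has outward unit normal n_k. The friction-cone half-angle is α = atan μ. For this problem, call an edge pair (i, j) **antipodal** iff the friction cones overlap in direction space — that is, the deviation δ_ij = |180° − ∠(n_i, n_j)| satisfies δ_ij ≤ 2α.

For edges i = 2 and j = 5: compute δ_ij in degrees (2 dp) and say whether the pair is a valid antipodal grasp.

δ = 4.77°, valid

α = atan 0.25 = 14.04°;  2α = 28.07°
edge 2: e_2 = (-2.92, +0.69);  n_2 = (+0.2300, +0.9732)
edge 5: e_5 = (+1.87, -0.61);  n_5 = (-0.3101, -0.9507)
∠(n_2, n_5) = 175.23°
δ = |180° − 175.23°| = 4.77°
4.77° ≤ 2α = 28.07°  →  valid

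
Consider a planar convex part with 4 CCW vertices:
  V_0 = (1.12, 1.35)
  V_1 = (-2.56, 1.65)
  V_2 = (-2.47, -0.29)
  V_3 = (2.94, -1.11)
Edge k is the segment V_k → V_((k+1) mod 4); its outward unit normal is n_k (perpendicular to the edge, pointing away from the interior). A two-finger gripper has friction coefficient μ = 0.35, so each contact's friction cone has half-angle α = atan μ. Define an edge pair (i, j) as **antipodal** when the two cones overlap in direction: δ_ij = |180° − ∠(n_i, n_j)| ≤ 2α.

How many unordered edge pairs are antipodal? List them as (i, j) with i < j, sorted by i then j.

count = 2; pairs: (0,2), (1,3)

α = atan 0.35 = 19.29°;  2α = 38.58°
n_0 = (+0.0813, +0.9967)
n_1 = (-0.9989, -0.0463)
n_2 = (-0.1499, -0.9887)
n_3 = (+0.8039, +0.5948)
  (0,1): δ = 82.68°  ·
  (0,2): δ = 3.96°  ✓
  (0,3): δ = 131.16°  ·
  (1,2): δ = 101.27°  ·
  (1,3): δ = 33.84°  ✓
  (2,3): δ = 44.89°  ·
antipodal pairs: 2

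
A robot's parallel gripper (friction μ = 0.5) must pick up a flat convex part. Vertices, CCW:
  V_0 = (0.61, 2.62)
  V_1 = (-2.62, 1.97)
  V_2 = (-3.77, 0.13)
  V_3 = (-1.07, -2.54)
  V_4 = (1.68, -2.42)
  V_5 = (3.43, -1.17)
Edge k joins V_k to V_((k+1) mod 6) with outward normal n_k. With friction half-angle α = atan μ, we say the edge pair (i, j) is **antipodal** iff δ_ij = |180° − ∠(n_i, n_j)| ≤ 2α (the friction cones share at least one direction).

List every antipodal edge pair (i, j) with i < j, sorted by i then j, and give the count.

count = 4; pairs: (0,3), (0,4), (1,4), (2,5)

α = atan 0.5 = 26.57°;  2α = 53.13°
n_0 = (-0.1973, +0.9803)
n_1 = (-0.8480, +0.5300)
n_2 = (-0.7031, -0.7110)
n_3 = (+0.0436, -0.9990)
n_4 = (+0.5812, -0.8137)
n_5 = (+0.8023, +0.5969)
  (0,1): δ = 133.38°  ·
  (0,2): δ = 56.06°  ·
  (0,3): δ = 8.88°  ✓
  (0,4): δ = 24.16°  ✓
  (0,5): δ = 115.27°  ·
  (1,2): δ = 102.67°  ·
  (1,3): δ = 55.50°  ·
  (1,4): δ = 22.46°  ✓
  (1,5): δ = 68.66°  ·
  (2,3): δ = 132.82°  ·
  (2,4): δ = 99.78°  ·
  (2,5): δ = 8.67°  ✓
  (3,4): δ = 146.96°  ·
  (3,5): δ = 55.85°  ·
  (4,5): δ = 88.89°  ·
antipodal pairs: 4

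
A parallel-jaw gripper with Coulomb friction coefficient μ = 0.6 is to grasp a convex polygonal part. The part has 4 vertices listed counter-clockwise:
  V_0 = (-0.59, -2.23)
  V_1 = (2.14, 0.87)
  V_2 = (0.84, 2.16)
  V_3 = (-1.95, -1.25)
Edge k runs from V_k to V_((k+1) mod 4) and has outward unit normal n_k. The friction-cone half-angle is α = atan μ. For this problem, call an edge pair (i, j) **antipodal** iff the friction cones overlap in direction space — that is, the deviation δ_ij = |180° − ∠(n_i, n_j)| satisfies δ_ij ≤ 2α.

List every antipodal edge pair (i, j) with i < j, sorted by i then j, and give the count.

count = 2; pairs: (0,2), (1,3)

α = atan 0.6 = 30.96°;  2α = 61.93°
n_0 = (+0.7505, -0.6609)
n_1 = (+0.7044, +0.7098)
n_2 = (-0.7740, +0.6332)
n_3 = (-0.5846, -0.8113)
  (0,1): δ = 93.41°  ·
  (0,2): δ = 2.08°  ✓
  (0,3): δ = 95.59°  ·
  (1,2): δ = 84.51°  ·
  (1,3): δ = 9.00°  ✓
  (2,3): δ = 86.49°  ·
antipodal pairs: 2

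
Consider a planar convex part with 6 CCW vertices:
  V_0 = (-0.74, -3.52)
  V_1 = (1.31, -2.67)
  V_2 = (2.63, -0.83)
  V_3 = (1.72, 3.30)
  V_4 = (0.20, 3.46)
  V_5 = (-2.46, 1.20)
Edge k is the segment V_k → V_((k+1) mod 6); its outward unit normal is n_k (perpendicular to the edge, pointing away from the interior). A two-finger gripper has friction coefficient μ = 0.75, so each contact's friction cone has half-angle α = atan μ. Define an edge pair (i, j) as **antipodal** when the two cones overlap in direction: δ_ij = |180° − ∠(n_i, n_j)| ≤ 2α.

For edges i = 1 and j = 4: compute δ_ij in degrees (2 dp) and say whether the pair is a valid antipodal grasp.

α = atan 0.75 = 36.87°;  2α = 73.74°
edge 1: e_1 = (+1.32, +1.84);  n_1 = (+0.8125, -0.5829)
edge 4: e_4 = (-2.66, -2.26);  n_4 = (-0.6475, +0.7621)
∠(n_1, n_4) = 166.01°
δ = |180° − 166.01°| = 13.99°
13.99° ≤ 2α = 73.74°  →  valid

δ = 13.99°, valid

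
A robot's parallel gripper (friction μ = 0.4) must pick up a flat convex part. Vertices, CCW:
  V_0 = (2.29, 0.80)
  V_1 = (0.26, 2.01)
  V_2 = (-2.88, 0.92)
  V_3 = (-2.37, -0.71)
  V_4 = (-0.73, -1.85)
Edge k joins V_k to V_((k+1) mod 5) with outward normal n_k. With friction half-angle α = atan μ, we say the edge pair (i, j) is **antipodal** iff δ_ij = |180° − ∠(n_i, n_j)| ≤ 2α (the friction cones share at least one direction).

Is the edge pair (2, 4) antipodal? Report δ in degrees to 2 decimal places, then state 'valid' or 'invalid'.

δ = 66.11°, invalid

α = atan 0.4 = 21.80°;  2α = 43.60°
edge 2: e_2 = (+0.51, -1.63);  n_2 = (-0.9544, -0.2986)
edge 4: e_4 = (+3.02, +2.65);  n_4 = (+0.6596, -0.7517)
∠(n_2, n_4) = 113.89°
δ = |180° − 113.89°| = 66.11°
66.11° > 2α = 43.60°  →  invalid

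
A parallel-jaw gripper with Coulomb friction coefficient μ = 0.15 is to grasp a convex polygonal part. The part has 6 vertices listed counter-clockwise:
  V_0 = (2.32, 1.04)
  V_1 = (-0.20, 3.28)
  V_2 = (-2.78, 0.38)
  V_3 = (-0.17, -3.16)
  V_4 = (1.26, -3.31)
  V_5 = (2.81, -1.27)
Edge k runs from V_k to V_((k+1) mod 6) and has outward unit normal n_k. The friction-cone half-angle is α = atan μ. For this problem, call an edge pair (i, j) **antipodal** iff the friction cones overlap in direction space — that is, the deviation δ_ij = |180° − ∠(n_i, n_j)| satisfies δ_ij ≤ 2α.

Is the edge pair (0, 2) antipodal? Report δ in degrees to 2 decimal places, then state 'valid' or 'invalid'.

α = atan 0.15 = 8.53°;  2α = 17.06°
edge 0: e_0 = (-2.52, +2.24);  n_0 = (+0.6644, +0.7474)
edge 2: e_2 = (+2.61, -3.54);  n_2 = (-0.8049, -0.5934)
∠(n_0, n_2) = 168.03°
δ = |180° − 168.03°| = 11.97°
11.97° ≤ 2α = 17.06°  →  valid

δ = 11.97°, valid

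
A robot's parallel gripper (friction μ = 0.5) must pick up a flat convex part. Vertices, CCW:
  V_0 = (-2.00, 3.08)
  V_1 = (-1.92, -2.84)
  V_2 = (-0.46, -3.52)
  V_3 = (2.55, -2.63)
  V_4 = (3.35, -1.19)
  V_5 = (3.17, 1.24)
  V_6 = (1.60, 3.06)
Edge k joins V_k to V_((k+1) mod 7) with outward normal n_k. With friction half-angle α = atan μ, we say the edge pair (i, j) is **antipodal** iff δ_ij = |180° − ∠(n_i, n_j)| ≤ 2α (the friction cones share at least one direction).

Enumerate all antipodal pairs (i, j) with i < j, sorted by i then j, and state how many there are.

count = 6; pairs: (0,3), (0,4), (0,5), (1,5), (1,6), (2,6)

α = atan 0.5 = 26.57°;  2α = 53.13°
n_0 = (-0.9999, -0.0135)
n_1 = (-0.4222, -0.9065)
n_2 = (+0.2835, -0.9590)
n_3 = (+0.8742, -0.4856)
n_4 = (+0.9973, +0.0739)
n_5 = (+0.7572, +0.6532)
n_6 = (+0.0056, +1.0000)
  (0,1): δ = 115.75°  ·
  (0,2): δ = 74.30°  ·
  (0,3): δ = 29.83°  ✓
  (0,4): δ = 3.46°  ✓
  (0,5): δ = 40.01°  ✓
  (0,6): δ = 88.91°  ·
  (1,2): δ = 138.55°  ·
  (1,3): δ = 94.08°  ·
  (1,4): δ = 60.79°  ·
  (1,5): δ = 24.24°  ✓
  (1,6): δ = 24.66°  ✓
  (2,3): δ = 135.53°  ·
  (2,4): δ = 102.24°  ·
  (2,5): δ = 65.69°  ·
  (2,6): δ = 16.79°  ✓
  (3,4): δ = 146.71°  ·
  (3,5): δ = 110.16°  ·
  (3,6): δ = 61.26°  ·
  (4,5): δ = 143.45°  ·
  (4,6): δ = 94.55°  ·
  (5,6): δ = 131.10°  ·
antipodal pairs: 6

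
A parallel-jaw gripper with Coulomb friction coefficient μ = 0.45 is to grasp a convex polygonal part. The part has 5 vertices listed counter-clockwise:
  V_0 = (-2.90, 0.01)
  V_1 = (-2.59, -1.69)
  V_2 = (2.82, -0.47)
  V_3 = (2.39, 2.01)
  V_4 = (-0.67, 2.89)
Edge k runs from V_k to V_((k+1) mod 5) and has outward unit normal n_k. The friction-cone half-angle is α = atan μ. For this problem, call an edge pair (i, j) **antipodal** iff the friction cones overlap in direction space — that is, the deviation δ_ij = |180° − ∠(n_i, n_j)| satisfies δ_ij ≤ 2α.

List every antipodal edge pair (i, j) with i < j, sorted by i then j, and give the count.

count = 4; pairs: (0,2), (1,3), (1,4), (2,4)

α = atan 0.45 = 24.23°;  2α = 48.46°
n_0 = (-0.9838, -0.1794)
n_1 = (+0.2200, -0.9755)
n_2 = (+0.9853, +0.1708)
n_3 = (+0.2764, +0.9610)
n_4 = (-0.7907, +0.6122)
  (0,1): δ = 87.63°  ·
  (0,2): δ = 0.50°  ✓
  (0,3): δ = 63.62°  ·
  (0,4): δ = 131.91°  ·
  (1,2): δ = 92.87°  ·
  (1,3): δ = 28.75°  ✓
  (1,4): δ = 39.54°  ✓
  (2,3): δ = 115.88°  ·
  (2,4): δ = 47.59°  ✓
  (3,4): δ = 111.71°  ·
antipodal pairs: 4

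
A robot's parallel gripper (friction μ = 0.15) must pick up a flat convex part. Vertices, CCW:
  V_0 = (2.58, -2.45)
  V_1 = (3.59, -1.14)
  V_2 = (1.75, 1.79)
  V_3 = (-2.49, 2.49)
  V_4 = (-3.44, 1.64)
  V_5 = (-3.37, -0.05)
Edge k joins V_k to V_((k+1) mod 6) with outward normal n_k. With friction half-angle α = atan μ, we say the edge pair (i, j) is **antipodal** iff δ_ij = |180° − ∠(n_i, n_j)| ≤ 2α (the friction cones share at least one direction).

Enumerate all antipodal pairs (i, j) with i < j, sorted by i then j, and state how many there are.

count = 2; pairs: (0,3), (2,5)

α = atan 0.15 = 8.53°;  2α = 17.06°
n_0 = (+0.7919, -0.6106)
n_1 = (+0.8469, +0.5318)
n_2 = (+0.1629, +0.9866)
n_3 = (-0.6668, +0.7452)
n_4 = (-0.9991, -0.0414)
n_5 = (-0.3741, -0.9274)
  (0,1): δ = 110.24°  ·
  (0,2): δ = 61.74°  ·
  (0,3): δ = 10.55°  ✓
  (0,4): δ = 40.00°  ·
  (0,5): δ = 105.66°  ·
  (1,2): δ = 131.50°  ·
  (1,3): δ = 80.31°  ·
  (1,4): δ = 29.76°  ·
  (1,5): δ = 35.90°  ·
  (2,3): δ = 128.81°  ·
  (2,4): δ = 78.25°  ·
  (2,5): δ = 12.59°  ✓
  (3,4): δ = 129.45°  ·
  (3,5): δ = 63.79°  ·
  (4,5): δ = 114.34°  ·
antipodal pairs: 2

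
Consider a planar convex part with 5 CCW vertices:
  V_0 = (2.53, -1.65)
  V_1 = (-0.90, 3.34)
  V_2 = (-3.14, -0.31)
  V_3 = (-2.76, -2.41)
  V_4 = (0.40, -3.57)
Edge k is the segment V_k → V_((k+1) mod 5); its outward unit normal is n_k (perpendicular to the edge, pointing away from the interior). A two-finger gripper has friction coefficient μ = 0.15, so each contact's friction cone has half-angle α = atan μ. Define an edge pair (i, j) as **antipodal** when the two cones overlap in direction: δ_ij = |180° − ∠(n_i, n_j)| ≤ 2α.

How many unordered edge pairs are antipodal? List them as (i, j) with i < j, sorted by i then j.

α = atan 0.15 = 8.53°;  2α = 17.06°
n_0 = (+0.8241, +0.5665)
n_1 = (-0.8523, +0.5231)
n_2 = (-0.9840, -0.1781)
n_3 = (-0.3446, -0.9387)
n_4 = (+0.6695, -0.7428)
  (0,1): δ = 66.04°  ·
  (0,2): δ = 24.25°  ·
  (0,3): δ = 35.34°  ·
  (0,4): δ = 97.53°  ·
  (1,2): δ = 138.21°  ·
  (1,3): δ = 78.62°  ·
  (1,4): δ = 16.43°  ✓
  (2,3): δ = 120.41°  ·
  (2,4): δ = 58.23°  ·
  (3,4): δ = 117.81°  ·
antipodal pairs: 1

count = 1; pairs: (1,4)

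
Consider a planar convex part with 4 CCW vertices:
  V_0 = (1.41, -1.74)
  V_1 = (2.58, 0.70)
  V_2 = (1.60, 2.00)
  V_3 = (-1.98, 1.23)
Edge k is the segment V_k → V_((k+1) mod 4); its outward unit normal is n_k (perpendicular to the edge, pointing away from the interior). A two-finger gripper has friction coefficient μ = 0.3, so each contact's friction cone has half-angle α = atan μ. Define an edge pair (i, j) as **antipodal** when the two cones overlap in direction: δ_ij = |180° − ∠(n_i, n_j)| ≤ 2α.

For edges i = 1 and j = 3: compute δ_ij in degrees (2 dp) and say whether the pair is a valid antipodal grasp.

δ = 11.77°, valid

α = atan 0.3 = 16.70°;  2α = 33.40°
edge 1: e_1 = (-0.98, +1.30);  n_1 = (+0.7985, +0.6020)
edge 3: e_3 = (+3.39, -2.97);  n_3 = (-0.6590, -0.7522)
∠(n_1, n_3) = 168.23°
δ = |180° − 168.23°| = 11.77°
11.77° ≤ 2α = 33.40°  →  valid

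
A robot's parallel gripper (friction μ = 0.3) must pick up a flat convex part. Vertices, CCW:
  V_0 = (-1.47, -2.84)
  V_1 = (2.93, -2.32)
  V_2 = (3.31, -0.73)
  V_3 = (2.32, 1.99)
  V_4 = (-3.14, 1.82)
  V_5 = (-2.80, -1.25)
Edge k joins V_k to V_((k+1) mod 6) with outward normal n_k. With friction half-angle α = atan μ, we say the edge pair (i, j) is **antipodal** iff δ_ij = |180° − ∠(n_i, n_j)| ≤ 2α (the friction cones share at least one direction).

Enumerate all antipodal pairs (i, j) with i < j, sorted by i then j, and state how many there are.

α = atan 0.3 = 16.70°;  2α = 33.40°
n_0 = (+0.1174, -0.9931)
n_1 = (+0.9726, -0.2324)
n_2 = (+0.9397, +0.3420)
n_3 = (-0.0311, +0.9995)
n_4 = (-0.9939, -0.1101)
n_5 = (-0.7670, -0.6416)
  (0,1): δ = 110.18°  ·
  (0,2): δ = 76.74°  ·
  (0,3): δ = 4.96°  ✓
  (0,4): δ = 89.58°  ·
  (0,5): δ = 123.17°  ·
  (1,2): δ = 146.56°  ·
  (1,3): δ = 74.78°  ·
  (1,4): δ = 19.76°  ✓
  (1,5): δ = 53.35°  ·
  (2,3): δ = 108.22°  ·
  (2,4): δ = 13.68°  ✓
  (2,5): δ = 19.91°  ✓
  (3,4): δ = 85.46°  ·
  (3,5): δ = 51.87°  ·
  (4,5): δ = 146.41°  ·
antipodal pairs: 4

count = 4; pairs: (0,3), (1,4), (2,4), (2,5)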